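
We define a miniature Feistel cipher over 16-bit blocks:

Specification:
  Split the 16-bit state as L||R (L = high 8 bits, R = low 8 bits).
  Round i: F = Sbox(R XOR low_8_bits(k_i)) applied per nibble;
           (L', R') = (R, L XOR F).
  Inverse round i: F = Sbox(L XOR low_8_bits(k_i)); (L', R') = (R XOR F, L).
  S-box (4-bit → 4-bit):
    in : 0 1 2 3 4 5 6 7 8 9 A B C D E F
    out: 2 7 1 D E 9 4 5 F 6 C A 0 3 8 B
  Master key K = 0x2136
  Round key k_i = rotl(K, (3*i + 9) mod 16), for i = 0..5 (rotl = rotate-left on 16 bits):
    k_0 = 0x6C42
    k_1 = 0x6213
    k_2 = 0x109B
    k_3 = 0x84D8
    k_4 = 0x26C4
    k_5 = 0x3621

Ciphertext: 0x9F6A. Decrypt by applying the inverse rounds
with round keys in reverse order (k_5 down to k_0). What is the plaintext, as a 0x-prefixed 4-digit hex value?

s_0 = ciphertext = 0x9F6A
s_1 = InvRound(s_0, k_5) = 0xC29F
s_2 = InvRound(s_1, k_4) = 0xBBC2
s_3 = InvRound(s_2, k_3) = 0x8FBB
s_4 = InvRound(s_3, k_2) = 0xC58F
s_5 = InvRound(s_4, k_1) = 0xBBC5
s_6 = InvRound(s_5, k_0) = 0x73BB

0x73BB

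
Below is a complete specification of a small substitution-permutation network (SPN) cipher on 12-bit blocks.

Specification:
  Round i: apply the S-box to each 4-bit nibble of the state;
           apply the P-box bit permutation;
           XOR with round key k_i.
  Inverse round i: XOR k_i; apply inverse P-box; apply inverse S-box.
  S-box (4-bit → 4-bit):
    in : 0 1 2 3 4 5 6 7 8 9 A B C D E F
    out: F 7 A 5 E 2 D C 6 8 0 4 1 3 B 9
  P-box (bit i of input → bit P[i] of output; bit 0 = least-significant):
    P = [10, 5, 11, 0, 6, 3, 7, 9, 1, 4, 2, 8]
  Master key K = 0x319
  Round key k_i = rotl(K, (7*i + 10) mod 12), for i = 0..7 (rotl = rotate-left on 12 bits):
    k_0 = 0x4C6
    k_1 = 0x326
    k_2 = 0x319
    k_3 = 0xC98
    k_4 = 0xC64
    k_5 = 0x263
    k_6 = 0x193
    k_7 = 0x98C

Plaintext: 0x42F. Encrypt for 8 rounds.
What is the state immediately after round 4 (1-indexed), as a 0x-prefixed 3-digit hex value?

s_0 = plaintext = 0x42F
s_1 = Round(s_0, k_0) = 0x3DB
s_2 = Round(s_1, k_1) = 0xB68
s_3 = Round(s_2, k_2) = 0x9FD
s_4 = Round(s_3, k_3) = 0xBF8
s_5 = Round(s_4, k_4) = 0x600
s_6 = Round(s_5, k_5) = 0xD8C
s_7 = Round(s_6, k_6) = 0x509
s_8 = Round(s_7, k_7) = 0xB55

0xBF8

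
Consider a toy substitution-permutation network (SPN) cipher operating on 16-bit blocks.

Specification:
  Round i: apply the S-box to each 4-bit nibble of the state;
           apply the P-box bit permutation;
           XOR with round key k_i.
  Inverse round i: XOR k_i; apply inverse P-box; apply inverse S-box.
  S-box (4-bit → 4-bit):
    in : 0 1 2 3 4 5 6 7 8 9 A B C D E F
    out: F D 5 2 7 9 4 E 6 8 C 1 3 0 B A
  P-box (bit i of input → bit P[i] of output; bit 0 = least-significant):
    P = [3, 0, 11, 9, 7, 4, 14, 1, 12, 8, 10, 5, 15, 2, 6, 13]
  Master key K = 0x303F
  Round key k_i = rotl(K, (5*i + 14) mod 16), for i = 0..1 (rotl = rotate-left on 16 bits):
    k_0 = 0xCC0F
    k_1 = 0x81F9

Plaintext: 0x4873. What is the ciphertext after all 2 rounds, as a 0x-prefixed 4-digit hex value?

0x291E

s_0 = plaintext = 0x4873
s_1 = Round(s_0, k_0) = 0x0958
s_2 = Round(s_1, k_1) = 0x291E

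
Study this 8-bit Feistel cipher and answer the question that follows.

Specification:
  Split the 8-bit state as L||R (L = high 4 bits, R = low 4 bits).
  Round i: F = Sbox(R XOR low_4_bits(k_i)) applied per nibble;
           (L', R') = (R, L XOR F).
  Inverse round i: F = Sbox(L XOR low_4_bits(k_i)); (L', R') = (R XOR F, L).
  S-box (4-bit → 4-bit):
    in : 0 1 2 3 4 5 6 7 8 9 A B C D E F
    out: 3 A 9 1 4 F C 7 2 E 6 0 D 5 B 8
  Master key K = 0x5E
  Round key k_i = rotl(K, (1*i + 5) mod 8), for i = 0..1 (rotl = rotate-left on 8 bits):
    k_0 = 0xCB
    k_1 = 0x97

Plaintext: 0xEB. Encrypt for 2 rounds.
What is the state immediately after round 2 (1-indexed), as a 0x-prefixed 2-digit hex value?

0xDD

s_0 = plaintext = 0xEB
s_1 = Round(s_0, k_0) = 0xBD
s_2 = Round(s_1, k_1) = 0xDD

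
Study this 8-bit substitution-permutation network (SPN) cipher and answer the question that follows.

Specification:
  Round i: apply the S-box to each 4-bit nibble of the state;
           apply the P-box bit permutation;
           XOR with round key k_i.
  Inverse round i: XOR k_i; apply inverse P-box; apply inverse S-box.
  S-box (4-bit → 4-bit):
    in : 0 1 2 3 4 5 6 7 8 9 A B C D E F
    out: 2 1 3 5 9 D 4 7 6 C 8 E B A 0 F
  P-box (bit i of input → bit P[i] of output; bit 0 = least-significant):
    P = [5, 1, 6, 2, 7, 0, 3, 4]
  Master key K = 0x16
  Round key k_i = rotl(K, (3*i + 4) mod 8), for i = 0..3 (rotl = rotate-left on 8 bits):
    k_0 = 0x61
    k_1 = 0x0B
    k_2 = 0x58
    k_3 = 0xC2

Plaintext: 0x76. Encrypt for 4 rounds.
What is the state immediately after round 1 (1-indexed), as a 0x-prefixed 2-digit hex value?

s_0 = plaintext = 0x76
s_1 = Round(s_0, k_0) = 0xA8
s_2 = Round(s_1, k_1) = 0x59
s_3 = Round(s_2, k_2) = 0x84
s_4 = Round(s_3, k_3) = 0xEF

0xA8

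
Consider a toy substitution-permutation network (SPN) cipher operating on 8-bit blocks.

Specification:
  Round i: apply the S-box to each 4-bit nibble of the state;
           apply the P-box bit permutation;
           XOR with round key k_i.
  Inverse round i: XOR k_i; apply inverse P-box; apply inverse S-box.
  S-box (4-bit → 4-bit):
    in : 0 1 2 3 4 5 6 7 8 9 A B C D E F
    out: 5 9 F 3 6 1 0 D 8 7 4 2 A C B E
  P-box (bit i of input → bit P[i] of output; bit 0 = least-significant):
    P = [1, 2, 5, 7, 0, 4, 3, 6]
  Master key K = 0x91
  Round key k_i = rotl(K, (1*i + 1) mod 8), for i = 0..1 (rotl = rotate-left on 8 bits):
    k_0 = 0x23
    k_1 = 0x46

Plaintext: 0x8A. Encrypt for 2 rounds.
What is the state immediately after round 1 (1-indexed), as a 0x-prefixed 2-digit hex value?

s_0 = plaintext = 0x8A
s_1 = Round(s_0, k_0) = 0x43
s_2 = Round(s_1, k_1) = 0x58

0x43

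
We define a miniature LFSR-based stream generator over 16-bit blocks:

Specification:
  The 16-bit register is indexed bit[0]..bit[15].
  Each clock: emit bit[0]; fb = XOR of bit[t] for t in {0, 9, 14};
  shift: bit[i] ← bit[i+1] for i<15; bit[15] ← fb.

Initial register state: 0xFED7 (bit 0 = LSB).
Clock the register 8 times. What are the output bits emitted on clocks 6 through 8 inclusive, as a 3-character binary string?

reg_0 = 0xFED7
clock 1: out=1, reg = 0xFF6B
clock 2: out=1, reg = 0xFFB5
clock 3: out=1, reg = 0xFFDA
clock 4: out=0, reg = 0x7FED
clock 5: out=1, reg = 0xBFF6
clock 6: out=0, reg = 0xDFFB
clock 7: out=1, reg = 0xEFFD
clock 8: out=1, reg = 0xF7FE

011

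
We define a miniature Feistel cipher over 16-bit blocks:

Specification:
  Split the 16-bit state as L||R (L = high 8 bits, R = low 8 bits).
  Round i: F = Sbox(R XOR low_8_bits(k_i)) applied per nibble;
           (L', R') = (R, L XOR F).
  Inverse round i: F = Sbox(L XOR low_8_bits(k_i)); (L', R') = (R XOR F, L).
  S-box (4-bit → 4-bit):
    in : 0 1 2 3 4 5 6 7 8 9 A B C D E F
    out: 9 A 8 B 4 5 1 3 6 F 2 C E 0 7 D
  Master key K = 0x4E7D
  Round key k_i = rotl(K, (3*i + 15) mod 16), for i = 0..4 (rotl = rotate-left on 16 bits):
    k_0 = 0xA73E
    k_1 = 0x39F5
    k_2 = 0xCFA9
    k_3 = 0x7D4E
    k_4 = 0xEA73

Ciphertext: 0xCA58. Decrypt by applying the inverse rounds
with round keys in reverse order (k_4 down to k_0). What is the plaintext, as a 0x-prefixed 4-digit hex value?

0x6CFB

s_0 = ciphertext = 0xCA58
s_1 = InvRound(s_0, k_4) = 0x97CA
s_2 = InvRound(s_1, k_3) = 0xC597
s_3 = InvRound(s_2, k_2) = 0x89C5
s_4 = InvRound(s_3, k_1) = 0xFB89
s_5 = InvRound(s_4, k_0) = 0x6CFB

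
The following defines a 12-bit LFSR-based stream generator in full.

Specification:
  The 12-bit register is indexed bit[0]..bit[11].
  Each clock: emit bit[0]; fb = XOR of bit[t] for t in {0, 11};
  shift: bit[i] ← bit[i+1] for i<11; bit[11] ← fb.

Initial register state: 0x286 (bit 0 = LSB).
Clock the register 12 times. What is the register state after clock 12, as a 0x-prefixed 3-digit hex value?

0x182

reg_0 = 0x286
clock 1: out=0, reg = 0x143
clock 2: out=1, reg = 0x8A1
clock 3: out=1, reg = 0x450
clock 4: out=0, reg = 0x228
clock 5: out=0, reg = 0x114
clock 6: out=0, reg = 0x08A
clock 7: out=0, reg = 0x045
clock 8: out=1, reg = 0x822
clock 9: out=0, reg = 0xC11
clock 10: out=1, reg = 0x608
clock 11: out=0, reg = 0x304
clock 12: out=0, reg = 0x182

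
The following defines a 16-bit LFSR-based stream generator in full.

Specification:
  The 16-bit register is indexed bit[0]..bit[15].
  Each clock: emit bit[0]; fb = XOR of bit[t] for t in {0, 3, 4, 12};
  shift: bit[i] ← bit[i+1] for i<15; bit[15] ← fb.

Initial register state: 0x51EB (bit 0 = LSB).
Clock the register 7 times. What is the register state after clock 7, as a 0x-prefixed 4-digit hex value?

reg_0 = 0x51EB
clock 1: out=1, reg = 0xA8F5
clock 2: out=1, reg = 0x547A
clock 3: out=0, reg = 0xAA3D
clock 4: out=1, reg = 0xD51E
clock 5: out=0, reg = 0xEA8F
clock 6: out=1, reg = 0x7547
clock 7: out=1, reg = 0x3AA3

0x3AA3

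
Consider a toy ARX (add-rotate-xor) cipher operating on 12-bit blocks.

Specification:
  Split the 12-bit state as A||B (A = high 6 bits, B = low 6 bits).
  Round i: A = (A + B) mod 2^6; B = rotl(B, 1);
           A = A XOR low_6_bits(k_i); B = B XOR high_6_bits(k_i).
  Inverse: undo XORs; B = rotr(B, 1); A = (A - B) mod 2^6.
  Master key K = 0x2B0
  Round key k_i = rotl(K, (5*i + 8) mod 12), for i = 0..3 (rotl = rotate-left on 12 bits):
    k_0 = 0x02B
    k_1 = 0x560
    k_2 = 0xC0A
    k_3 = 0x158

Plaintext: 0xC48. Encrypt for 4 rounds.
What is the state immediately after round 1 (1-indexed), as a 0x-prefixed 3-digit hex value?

s_0 = plaintext = 0xC48
s_1 = Round(s_0, k_0) = 0x490
s_2 = Round(s_1, k_1) = 0x0B5
s_3 = Round(s_2, k_2) = 0xF5B
s_4 = Round(s_3, k_3) = 0x033

0x490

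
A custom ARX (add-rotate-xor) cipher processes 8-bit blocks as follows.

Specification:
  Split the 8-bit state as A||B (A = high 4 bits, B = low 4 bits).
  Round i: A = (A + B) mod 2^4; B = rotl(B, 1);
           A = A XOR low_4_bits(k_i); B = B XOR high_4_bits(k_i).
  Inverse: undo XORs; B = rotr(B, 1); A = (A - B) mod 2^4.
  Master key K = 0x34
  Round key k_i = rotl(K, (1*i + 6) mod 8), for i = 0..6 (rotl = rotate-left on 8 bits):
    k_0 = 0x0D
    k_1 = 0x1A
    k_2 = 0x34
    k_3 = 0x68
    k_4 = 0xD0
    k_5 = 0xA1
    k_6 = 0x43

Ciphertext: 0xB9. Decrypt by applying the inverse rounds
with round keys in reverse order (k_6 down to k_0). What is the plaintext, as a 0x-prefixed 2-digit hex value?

s_0 = ciphertext = 0xB9
s_1 = InvRound(s_0, k_6) = 0xAE
s_2 = InvRound(s_1, k_5) = 0x92
s_3 = InvRound(s_2, k_4) = 0xAF
s_4 = InvRound(s_3, k_3) = 0x6C
s_5 = InvRound(s_4, k_2) = 0x3F
s_6 = InvRound(s_5, k_1) = 0x27
s_7 = InvRound(s_6, k_0) = 0x4B

0x4B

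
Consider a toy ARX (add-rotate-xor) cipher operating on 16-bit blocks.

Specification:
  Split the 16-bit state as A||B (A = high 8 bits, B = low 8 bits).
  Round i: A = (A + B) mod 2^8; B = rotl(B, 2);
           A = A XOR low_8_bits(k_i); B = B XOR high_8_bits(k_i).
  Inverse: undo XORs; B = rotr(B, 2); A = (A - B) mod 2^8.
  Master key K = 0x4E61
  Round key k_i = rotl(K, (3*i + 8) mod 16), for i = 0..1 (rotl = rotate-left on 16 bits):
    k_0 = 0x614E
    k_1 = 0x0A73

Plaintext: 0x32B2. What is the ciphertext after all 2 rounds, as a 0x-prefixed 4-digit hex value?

s_0 = plaintext = 0x32B2
s_1 = Round(s_0, k_0) = 0xAAAB
s_2 = Round(s_1, k_1) = 0x26A4

0x26A4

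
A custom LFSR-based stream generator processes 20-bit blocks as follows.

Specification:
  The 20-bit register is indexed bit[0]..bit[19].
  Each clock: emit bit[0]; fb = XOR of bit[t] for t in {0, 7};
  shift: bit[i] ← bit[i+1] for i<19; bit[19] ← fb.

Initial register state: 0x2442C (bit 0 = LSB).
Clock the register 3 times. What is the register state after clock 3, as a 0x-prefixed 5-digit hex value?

0x84885

reg_0 = 0x2442C
clock 1: out=0, reg = 0x12216
clock 2: out=0, reg = 0x0910B
clock 3: out=1, reg = 0x84885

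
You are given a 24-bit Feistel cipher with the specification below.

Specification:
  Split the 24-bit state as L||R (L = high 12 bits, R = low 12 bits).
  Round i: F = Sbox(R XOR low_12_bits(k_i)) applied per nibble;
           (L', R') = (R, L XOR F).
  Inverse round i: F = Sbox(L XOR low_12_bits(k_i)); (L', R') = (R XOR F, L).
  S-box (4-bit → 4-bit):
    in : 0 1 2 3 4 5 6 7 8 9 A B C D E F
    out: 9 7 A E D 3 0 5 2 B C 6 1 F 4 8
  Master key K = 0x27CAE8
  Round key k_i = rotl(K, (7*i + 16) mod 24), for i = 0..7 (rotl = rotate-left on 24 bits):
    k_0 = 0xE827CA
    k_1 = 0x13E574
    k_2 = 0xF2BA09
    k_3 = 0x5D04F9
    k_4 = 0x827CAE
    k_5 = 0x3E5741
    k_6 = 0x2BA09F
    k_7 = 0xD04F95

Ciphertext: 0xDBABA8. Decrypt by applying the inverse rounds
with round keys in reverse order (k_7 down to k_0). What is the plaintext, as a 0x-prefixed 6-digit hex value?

s_0 = ciphertext = 0xDBABA8
s_1 = InvRound(s_0, k_7) = 0x100DBA
s_2 = InvRound(s_1, k_6) = 0xA02100
s_3 = InvRound(s_2, k_5) = 0xEDEA02
s_4 = InvRound(s_3, k_4) = 0x05BEDE
s_5 = InvRound(s_4, k_3) = 0x31405B
s_6 = InvRound(s_5, k_2) = 0xB24314
s_7 = InvRound(s_6, k_1) = 0x72DB24
s_8 = InvRound(s_7, k_0) = 0x26172D

0x26172D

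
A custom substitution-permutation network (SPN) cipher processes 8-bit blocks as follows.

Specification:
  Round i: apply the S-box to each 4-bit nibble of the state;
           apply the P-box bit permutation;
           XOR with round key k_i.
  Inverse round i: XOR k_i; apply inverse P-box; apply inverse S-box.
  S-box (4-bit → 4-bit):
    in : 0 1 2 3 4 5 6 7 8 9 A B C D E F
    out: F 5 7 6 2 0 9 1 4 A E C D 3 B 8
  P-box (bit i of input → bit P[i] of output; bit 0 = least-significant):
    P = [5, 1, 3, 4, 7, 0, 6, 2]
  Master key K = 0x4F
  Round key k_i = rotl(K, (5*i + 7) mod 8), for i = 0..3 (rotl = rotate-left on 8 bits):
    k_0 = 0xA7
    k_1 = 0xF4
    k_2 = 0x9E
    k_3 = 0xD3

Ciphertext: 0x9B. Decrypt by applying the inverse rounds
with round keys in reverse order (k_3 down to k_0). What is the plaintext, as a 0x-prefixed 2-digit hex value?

s_0 = ciphertext = 0x9B
s_1 = InvRound(s_0, k_3) = 0x88
s_2 = InvRound(s_1, k_2) = 0xF9
s_3 = InvRound(s_2, k_1) = 0x98
s_4 = InvRound(s_3, k_0) = 0x90

0x90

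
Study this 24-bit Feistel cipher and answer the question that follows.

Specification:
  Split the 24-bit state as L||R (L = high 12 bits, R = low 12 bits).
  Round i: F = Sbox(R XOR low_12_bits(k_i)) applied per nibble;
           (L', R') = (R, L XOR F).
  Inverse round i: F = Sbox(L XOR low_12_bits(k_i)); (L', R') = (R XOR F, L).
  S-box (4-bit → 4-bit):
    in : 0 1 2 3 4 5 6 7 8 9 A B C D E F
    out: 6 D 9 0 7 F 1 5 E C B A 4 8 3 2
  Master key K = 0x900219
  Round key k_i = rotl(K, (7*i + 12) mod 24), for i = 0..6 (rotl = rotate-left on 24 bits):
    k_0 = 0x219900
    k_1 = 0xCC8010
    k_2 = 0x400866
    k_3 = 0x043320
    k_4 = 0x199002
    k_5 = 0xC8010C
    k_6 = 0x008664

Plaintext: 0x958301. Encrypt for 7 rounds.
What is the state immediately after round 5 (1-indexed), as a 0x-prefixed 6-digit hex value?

s_0 = plaintext = 0x958301
s_1 = Round(s_0, k_0) = 0x301235
s_2 = Round(s_1, k_1) = 0x235A9E
s_3 = Round(s_2, k_2) = 0xA9EB1B
s_4 = Round(s_3, k_3) = 0xB1B494
s_5 = Round(s_4, k_4) = 0x494CDA
s_6 = Round(s_5, k_5) = 0xCDAC15
s_7 = Round(s_6, k_6) = 0xC15787

0x494CDA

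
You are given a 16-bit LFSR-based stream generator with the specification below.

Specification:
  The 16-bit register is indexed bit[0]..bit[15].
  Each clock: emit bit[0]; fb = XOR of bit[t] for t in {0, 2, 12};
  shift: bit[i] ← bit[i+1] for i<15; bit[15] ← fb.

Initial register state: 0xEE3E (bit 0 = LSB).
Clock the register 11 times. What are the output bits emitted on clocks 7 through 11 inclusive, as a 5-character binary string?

00011

reg_0 = 0xEE3E
clock 1: out=0, reg = 0xF71F
clock 2: out=1, reg = 0xFB8F
clock 3: out=1, reg = 0xFDC7
clock 4: out=1, reg = 0xFEE3
clock 5: out=1, reg = 0x7F71
clock 6: out=1, reg = 0x3FB8
clock 7: out=0, reg = 0x9FDC
clock 8: out=0, reg = 0x4FEE
clock 9: out=0, reg = 0xA7F7
clock 10: out=1, reg = 0x53FB
clock 11: out=1, reg = 0x29FD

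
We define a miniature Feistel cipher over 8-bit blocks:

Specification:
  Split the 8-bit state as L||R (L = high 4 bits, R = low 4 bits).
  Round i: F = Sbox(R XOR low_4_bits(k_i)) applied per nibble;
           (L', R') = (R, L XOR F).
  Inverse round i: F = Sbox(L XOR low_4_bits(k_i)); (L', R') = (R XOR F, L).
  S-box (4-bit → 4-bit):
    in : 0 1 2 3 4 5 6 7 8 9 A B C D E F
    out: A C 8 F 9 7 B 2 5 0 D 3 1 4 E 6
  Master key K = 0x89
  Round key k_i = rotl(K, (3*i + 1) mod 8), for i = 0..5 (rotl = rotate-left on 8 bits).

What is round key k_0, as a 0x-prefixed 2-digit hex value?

0x13

K = 0x89
k_0 = rotl(K, (3*0+1) mod 8) = rotl(K, 1) = 0x13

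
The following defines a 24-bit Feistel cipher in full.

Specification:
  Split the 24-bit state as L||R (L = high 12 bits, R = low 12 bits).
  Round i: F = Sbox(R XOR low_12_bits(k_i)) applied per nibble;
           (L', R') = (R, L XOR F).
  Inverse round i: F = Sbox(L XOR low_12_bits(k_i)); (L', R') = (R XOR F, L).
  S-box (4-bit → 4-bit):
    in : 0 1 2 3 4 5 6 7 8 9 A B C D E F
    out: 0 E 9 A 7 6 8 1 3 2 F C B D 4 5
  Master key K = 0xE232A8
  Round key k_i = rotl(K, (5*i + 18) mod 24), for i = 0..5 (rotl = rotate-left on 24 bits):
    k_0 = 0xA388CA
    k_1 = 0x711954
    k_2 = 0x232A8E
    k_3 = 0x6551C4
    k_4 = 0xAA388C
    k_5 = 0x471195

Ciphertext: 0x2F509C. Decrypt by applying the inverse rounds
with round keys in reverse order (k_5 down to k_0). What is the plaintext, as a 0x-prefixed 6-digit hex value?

0x52F4DD

s_0 = ciphertext = 0x2F509C
s_1 = InvRound(s_0, k_5) = 0xA1C2F5
s_2 = InvRound(s_1, k_4) = 0xBD5A1C
s_3 = InvRound(s_2, k_3) = 0x5F2BD5
s_4 = InvRound(s_3, k_2) = 0xECE5F2
s_5 = InvRound(s_4, k_1) = 0x4DDECE
s_6 = InvRound(s_5, k_0) = 0x52F4DD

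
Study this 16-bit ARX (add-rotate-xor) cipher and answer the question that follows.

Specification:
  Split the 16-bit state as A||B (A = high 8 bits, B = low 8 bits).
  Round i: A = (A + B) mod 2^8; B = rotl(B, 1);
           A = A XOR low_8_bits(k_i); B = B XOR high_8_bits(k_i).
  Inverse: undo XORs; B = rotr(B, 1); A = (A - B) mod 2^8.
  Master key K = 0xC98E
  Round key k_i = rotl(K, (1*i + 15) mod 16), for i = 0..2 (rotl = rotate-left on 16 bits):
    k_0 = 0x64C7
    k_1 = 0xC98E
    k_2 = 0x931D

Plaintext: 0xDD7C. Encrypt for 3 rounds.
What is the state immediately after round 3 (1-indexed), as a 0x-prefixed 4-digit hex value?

0xB972

s_0 = plaintext = 0xDD7C
s_1 = Round(s_0, k_0) = 0x9E9C
s_2 = Round(s_1, k_1) = 0xB4F0
s_3 = Round(s_2, k_2) = 0xB972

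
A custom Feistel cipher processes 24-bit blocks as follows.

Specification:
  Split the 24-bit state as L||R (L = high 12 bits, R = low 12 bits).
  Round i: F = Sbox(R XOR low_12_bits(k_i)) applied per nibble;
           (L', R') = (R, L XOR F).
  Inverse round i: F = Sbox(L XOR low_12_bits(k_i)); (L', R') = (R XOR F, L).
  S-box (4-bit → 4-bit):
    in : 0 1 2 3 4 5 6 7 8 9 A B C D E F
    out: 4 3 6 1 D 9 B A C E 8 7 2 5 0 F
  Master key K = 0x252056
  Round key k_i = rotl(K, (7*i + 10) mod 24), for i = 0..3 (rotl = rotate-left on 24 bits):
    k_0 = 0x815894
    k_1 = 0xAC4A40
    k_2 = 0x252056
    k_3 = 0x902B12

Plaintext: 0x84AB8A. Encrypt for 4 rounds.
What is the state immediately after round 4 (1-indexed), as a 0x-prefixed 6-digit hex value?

s_0 = plaintext = 0x84AB8A
s_1 = Round(s_0, k_0) = 0xB8A97A
s_2 = Round(s_1, k_1) = 0x97AA92
s_3 = Round(s_2, k_2) = 0xA92157
s_4 = Round(s_3, k_3) = 0x15724B

0x15724B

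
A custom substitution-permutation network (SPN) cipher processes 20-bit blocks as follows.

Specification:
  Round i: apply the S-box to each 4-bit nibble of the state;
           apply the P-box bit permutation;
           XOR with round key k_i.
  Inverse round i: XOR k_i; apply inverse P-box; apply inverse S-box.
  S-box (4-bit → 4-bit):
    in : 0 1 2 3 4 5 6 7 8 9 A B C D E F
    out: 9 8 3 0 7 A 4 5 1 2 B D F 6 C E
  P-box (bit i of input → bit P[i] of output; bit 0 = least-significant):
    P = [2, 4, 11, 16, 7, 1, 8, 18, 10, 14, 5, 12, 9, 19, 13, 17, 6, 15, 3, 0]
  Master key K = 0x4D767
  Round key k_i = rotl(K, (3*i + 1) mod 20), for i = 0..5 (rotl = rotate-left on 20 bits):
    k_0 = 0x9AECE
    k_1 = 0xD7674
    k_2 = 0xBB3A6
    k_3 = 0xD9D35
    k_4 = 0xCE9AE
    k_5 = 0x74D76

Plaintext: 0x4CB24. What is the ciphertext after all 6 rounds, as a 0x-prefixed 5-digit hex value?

s_0 = plaintext = 0x4CB24
s_1 = Round(s_0, k_0) = 0x31030
s_2 = Round(s_1, k_1) = 0xE6270
s_3 = Round(s_2, k_2) = 0xAD62B
s_4 = Round(s_3, k_3) = 0x435D2
s_5 = Round(s_4, k_4) = 0xC38F0
s_6 = Round(s_5, k_5) = 0x2C839

0x2C839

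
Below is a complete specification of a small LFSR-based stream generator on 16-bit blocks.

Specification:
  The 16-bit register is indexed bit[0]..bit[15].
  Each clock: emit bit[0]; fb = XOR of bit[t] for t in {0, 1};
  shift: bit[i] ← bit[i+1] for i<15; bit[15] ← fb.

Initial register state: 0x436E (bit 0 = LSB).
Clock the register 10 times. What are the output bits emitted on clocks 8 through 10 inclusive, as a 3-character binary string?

011

reg_0 = 0x436E
clock 1: out=0, reg = 0xA1B7
clock 2: out=1, reg = 0x50DB
clock 3: out=1, reg = 0x286D
clock 4: out=1, reg = 0x9436
clock 5: out=0, reg = 0xCA1B
clock 6: out=1, reg = 0x650D
clock 7: out=1, reg = 0xB286
clock 8: out=0, reg = 0xD943
clock 9: out=1, reg = 0x6CA1
clock 10: out=1, reg = 0xB650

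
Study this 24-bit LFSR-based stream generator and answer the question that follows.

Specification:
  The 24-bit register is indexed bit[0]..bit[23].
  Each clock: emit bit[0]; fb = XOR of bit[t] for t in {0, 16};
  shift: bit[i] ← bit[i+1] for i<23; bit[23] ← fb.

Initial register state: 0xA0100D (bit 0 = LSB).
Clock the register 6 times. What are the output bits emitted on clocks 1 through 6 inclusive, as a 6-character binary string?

101100

reg_0 = 0xA0100D
clock 1: out=1, reg = 0xD00806
clock 2: out=0, reg = 0x680403
clock 3: out=1, reg = 0xB40201
clock 4: out=1, reg = 0xDA0100
clock 5: out=0, reg = 0x6D0080
clock 6: out=0, reg = 0xB68040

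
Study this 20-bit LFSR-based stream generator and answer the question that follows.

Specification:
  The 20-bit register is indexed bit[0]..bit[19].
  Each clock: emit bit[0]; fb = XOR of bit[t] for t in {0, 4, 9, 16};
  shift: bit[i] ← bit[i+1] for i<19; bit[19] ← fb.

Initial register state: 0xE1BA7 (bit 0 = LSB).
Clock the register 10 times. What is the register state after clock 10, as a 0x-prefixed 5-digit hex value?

0xBFB86

reg_0 = 0xE1BA7
clock 1: out=1, reg = 0x70DD3
clock 2: out=1, reg = 0xB86E9
clock 3: out=1, reg = 0xDC374
clock 4: out=0, reg = 0xEE1BA
clock 5: out=0, reg = 0xF70DD
clock 6: out=1, reg = 0xFB86E
clock 7: out=0, reg = 0xFDC37
clock 8: out=1, reg = 0xFEE1B
clock 9: out=1, reg = 0x7F70D
clock 10: out=1, reg = 0xBFB86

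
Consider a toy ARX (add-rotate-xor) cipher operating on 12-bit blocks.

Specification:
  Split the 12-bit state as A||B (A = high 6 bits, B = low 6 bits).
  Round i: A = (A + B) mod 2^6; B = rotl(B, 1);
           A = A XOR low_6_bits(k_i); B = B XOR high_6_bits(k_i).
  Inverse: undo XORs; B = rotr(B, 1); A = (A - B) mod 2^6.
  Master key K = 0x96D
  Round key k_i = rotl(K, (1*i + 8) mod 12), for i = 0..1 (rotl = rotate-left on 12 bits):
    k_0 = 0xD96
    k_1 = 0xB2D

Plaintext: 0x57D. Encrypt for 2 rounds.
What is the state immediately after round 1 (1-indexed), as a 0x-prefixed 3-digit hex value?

s_0 = plaintext = 0x57D
s_1 = Round(s_0, k_0) = 0x10D
s_2 = Round(s_1, k_1) = 0xF36

0x10D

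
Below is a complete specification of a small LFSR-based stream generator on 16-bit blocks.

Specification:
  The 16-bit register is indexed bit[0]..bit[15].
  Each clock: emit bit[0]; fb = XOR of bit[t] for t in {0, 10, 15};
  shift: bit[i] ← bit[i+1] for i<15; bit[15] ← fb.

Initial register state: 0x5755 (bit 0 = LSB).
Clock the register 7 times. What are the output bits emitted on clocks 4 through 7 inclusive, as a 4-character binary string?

0101

reg_0 = 0x5755
clock 1: out=1, reg = 0x2BAA
clock 2: out=0, reg = 0x15D5
clock 3: out=1, reg = 0x0AEA
clock 4: out=0, reg = 0x0575
clock 5: out=1, reg = 0x02BA
clock 6: out=0, reg = 0x015D
clock 7: out=1, reg = 0x80AE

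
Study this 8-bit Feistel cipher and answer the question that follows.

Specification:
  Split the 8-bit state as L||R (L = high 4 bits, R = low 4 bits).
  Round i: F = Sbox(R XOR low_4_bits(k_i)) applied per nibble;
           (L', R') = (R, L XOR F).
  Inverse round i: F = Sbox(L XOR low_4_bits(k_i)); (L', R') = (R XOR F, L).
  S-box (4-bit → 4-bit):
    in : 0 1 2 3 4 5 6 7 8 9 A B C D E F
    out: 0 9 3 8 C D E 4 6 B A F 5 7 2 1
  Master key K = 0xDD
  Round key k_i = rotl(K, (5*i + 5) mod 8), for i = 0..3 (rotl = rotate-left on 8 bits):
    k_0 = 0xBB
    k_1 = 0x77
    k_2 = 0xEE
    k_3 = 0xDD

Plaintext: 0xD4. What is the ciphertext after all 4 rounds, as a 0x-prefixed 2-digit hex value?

s_0 = plaintext = 0xD4
s_1 = Round(s_0, k_0) = 0x4C
s_2 = Round(s_1, k_1) = 0xCB
s_3 = Round(s_2, k_2) = 0xB1
s_4 = Round(s_3, k_3) = 0x1E

0x1E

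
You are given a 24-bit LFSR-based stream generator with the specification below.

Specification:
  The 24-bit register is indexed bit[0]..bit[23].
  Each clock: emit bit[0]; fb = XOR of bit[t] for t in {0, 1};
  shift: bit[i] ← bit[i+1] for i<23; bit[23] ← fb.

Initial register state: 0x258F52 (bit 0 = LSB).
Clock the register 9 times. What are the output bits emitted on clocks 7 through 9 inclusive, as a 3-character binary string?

reg_0 = 0x258F52
clock 1: out=0, reg = 0x92C7A9
clock 2: out=1, reg = 0xC963D4
clock 3: out=0, reg = 0x64B1EA
clock 4: out=0, reg = 0xB258F5
clock 5: out=1, reg = 0xD92C7A
clock 6: out=0, reg = 0xEC963D
clock 7: out=1, reg = 0xF64B1E
clock 8: out=0, reg = 0xFB258F
clock 9: out=1, reg = 0x7D92C7

101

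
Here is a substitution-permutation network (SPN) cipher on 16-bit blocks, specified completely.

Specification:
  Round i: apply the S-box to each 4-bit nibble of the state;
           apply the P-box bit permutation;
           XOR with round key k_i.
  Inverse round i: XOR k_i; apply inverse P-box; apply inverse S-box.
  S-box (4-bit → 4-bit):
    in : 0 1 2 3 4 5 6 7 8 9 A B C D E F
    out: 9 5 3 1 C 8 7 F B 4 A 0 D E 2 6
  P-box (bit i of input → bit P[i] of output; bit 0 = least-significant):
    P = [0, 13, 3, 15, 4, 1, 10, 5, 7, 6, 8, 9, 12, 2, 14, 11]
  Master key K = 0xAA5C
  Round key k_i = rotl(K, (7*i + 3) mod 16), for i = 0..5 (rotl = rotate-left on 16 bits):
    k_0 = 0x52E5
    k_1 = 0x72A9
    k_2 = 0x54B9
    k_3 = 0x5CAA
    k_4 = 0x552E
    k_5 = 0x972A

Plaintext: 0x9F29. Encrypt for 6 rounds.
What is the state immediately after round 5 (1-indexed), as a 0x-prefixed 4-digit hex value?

s_0 = plaintext = 0x9F29
s_1 = Round(s_0, k_0) = 0x13BF
s_2 = Round(s_1, k_1) = 0x0221
s_3 = Round(s_2, k_2) = 0x4C62
s_4 = Round(s_3, k_3) = 0x3339
s_5 = Round(s_4, k_4) = 0x45B6
s_6 = Round(s_5, k_5) = 0xFD23

0x45B6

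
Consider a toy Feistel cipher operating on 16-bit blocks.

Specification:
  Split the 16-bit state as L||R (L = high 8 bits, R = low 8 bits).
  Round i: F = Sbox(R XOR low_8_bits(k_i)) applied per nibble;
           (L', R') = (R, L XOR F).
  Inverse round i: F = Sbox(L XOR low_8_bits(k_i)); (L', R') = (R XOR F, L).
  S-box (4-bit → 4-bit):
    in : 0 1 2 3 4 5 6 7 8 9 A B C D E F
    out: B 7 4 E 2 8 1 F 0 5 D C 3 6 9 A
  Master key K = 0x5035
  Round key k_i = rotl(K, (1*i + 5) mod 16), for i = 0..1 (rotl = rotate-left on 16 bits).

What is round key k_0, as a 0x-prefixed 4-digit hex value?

K = 0x5035
k_0 = rotl(K, (1*0+5) mod 16) = rotl(K, 5) = 0x06AA

0x06AA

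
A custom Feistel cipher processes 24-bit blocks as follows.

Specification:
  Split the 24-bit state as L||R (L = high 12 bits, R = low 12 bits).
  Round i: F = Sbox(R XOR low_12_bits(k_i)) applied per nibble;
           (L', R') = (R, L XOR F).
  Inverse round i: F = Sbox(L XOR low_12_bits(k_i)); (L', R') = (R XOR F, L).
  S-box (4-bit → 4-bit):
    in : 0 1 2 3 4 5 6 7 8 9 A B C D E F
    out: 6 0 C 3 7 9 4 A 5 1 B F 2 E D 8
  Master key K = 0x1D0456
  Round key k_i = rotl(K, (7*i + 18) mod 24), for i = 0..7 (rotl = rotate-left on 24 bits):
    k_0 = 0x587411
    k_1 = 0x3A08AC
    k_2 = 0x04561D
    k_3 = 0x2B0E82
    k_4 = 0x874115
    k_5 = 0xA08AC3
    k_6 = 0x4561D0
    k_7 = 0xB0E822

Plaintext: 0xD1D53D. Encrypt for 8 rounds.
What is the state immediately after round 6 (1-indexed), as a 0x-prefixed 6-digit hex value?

s_0 = plaintext = 0xD1D53D
s_1 = Round(s_0, k_0) = 0x53DDDF
s_2 = Round(s_1, k_1) = 0xDDFC9E
s_3 = Round(s_2, k_2) = 0xC9E68C
s_4 = Round(s_3, k_3) = 0x68C9F3
s_5 = Round(s_4, k_4) = 0x9F3358
s_6 = Round(s_5, k_5) = 0x3588EC
s_7 = Round(s_6, k_6) = 0x8EC26A
s_8 = Round(s_7, k_7) = 0x26A399

0x3588EC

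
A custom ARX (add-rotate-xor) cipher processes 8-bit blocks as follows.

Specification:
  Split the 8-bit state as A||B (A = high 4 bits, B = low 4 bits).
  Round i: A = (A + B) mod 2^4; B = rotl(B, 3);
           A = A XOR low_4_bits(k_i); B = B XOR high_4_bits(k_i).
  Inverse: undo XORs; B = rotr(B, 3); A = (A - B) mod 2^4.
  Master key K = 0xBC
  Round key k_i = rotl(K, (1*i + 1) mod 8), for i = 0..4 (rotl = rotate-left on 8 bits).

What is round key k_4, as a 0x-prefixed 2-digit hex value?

0x97

K = 0xBC
k_0 = rotl(K, (1*0+1) mod 8) = rotl(K, 1) = 0x79
k_1 = rotl(K, (1*1+1) mod 8) = rotl(K, 2) = 0xF2
k_2 = rotl(K, (1*2+1) mod 8) = rotl(K, 3) = 0xE5
k_3 = rotl(K, (1*3+1) mod 8) = rotl(K, 4) = 0xCB
k_4 = rotl(K, (1*4+1) mod 8) = rotl(K, 5) = 0x97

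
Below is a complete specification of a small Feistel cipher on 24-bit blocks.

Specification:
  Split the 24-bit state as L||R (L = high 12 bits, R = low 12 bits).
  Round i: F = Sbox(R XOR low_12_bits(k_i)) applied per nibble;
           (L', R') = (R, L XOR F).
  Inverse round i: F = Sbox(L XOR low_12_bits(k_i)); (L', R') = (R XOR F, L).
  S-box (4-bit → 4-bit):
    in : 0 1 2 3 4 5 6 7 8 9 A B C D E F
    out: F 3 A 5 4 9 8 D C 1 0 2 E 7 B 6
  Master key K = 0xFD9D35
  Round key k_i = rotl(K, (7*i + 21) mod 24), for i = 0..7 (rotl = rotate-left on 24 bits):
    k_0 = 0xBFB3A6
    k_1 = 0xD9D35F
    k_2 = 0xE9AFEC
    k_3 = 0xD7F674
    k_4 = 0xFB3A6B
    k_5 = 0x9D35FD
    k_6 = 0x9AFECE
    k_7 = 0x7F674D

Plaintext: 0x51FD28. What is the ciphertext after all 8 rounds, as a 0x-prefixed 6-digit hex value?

0x2E4DCF

s_0 = plaintext = 0x51FD28
s_1 = Round(s_0, k_0) = 0xD28ED4
s_2 = Round(s_1, k_1) = 0xED4AEA
s_3 = Round(s_2, k_2) = 0xAEA72C
s_4 = Round(s_3, k_3) = 0x72C976
s_5 = Round(s_4, k_4) = 0x97621B
s_6 = Round(s_5, k_5) = 0x21B4CE
s_7 = Round(s_6, k_6) = 0x4CE2E4
s_8 = Round(s_7, k_7) = 0x2E4DCF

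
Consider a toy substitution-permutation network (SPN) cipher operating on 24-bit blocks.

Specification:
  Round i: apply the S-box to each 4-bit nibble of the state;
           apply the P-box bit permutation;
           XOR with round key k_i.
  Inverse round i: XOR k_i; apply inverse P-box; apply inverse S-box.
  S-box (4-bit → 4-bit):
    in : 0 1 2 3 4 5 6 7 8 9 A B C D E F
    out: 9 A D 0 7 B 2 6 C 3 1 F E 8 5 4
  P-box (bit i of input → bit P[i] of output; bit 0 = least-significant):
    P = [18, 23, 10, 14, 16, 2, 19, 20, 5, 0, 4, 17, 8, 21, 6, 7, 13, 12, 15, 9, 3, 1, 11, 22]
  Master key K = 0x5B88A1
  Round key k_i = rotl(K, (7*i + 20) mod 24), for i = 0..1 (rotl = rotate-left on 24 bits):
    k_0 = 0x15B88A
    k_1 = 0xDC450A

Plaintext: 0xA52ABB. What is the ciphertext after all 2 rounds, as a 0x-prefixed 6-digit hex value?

0x3CCFDE

s_0 = plaintext = 0xA52ABB
s_1 = Round(s_0, k_0) = 0x88CF66
s_2 = Round(s_1, k_1) = 0x3CCFDE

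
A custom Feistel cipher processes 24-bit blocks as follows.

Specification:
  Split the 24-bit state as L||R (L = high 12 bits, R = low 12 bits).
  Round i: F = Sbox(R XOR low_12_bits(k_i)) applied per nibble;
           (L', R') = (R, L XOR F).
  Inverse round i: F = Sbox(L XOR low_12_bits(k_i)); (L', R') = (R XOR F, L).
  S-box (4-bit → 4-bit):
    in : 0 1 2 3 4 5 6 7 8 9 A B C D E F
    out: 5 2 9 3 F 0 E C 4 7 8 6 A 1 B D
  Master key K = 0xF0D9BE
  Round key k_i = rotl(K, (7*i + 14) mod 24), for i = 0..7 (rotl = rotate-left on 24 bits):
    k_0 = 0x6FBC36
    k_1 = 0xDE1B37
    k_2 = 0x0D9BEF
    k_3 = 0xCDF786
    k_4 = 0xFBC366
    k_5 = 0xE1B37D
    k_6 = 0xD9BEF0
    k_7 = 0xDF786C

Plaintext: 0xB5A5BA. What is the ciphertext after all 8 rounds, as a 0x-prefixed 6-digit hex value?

0xD1208C

s_0 = plaintext = 0xB5A5BA
s_1 = Round(s_0, k_0) = 0x5BAC10
s_2 = Round(s_1, k_1) = 0xC10926
s_3 = Round(s_2, k_2) = 0x9265B7
s_4 = Round(s_3, k_3) = 0x5B7014
s_5 = Round(s_4, k_4) = 0x01467E
s_6 = Round(s_5, k_5) = 0x67E047
s_7 = Round(s_6, k_6) = 0x047D12
s_8 = Round(s_7, k_7) = 0xD1208C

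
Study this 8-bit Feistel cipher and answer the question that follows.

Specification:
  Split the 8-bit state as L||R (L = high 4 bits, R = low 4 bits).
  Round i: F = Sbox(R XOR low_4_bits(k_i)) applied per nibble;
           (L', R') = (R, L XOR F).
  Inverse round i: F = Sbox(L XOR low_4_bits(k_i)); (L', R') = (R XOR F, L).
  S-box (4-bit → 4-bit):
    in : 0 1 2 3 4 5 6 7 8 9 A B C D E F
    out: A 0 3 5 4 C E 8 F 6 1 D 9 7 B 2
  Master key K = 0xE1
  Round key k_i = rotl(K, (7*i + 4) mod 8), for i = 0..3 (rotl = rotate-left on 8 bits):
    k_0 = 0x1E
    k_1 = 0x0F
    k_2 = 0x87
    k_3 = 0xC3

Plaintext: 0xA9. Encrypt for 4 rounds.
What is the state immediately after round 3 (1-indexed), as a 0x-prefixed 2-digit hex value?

s_0 = plaintext = 0xA9
s_1 = Round(s_0, k_0) = 0x92
s_2 = Round(s_1, k_1) = 0x2E
s_3 = Round(s_2, k_2) = 0xE4
s_4 = Round(s_3, k_3) = 0x46

0xE4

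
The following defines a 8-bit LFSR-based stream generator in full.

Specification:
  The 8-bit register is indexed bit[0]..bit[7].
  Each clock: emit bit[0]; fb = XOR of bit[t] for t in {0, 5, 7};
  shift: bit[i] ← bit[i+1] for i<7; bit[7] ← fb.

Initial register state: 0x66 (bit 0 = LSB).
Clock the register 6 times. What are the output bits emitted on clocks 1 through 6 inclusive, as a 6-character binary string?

reg_0 = 0x66
clock 1: out=0, reg = 0xB3
clock 2: out=1, reg = 0xD9
clock 3: out=1, reg = 0x6C
clock 4: out=0, reg = 0xB6
clock 5: out=0, reg = 0x5B
clock 6: out=1, reg = 0xAD

011001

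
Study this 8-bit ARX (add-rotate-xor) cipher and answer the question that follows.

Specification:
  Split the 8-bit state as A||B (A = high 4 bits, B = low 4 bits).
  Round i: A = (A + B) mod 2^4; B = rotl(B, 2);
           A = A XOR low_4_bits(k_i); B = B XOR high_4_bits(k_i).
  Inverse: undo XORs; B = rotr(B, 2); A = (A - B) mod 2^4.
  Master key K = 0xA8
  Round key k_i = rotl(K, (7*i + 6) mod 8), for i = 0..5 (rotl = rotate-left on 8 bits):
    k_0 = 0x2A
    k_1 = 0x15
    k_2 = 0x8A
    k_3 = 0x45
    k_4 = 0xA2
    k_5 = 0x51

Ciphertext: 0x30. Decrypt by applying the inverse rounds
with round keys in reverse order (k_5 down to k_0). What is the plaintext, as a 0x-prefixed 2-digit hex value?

s_0 = ciphertext = 0x30
s_1 = InvRound(s_0, k_5) = 0xD5
s_2 = InvRound(s_1, k_4) = 0x0F
s_3 = InvRound(s_2, k_3) = 0x7E
s_4 = InvRound(s_3, k_2) = 0x49
s_5 = InvRound(s_4, k_1) = 0xF2
s_6 = InvRound(s_5, k_0) = 0x50

0x50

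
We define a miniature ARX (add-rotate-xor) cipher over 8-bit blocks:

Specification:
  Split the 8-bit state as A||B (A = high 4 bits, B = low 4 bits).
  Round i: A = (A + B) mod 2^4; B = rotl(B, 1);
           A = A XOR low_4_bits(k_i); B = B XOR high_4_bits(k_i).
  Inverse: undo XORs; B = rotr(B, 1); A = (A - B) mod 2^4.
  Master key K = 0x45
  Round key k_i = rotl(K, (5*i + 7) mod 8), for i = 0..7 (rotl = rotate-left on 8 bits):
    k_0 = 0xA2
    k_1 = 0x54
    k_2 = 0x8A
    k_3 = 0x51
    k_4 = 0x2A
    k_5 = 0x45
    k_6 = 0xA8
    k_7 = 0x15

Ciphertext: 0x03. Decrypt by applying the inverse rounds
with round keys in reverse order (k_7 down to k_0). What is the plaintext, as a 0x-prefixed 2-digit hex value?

s_0 = ciphertext = 0x03
s_1 = InvRound(s_0, k_7) = 0x41
s_2 = InvRound(s_1, k_6) = 0xFD
s_3 = InvRound(s_2, k_5) = 0xEC
s_4 = InvRound(s_3, k_4) = 0xD7
s_5 = InvRound(s_4, k_3) = 0xB1
s_6 = InvRound(s_5, k_2) = 0x5C
s_7 = InvRound(s_6, k_1) = 0x5C
s_8 = InvRound(s_7, k_0) = 0x43

0x43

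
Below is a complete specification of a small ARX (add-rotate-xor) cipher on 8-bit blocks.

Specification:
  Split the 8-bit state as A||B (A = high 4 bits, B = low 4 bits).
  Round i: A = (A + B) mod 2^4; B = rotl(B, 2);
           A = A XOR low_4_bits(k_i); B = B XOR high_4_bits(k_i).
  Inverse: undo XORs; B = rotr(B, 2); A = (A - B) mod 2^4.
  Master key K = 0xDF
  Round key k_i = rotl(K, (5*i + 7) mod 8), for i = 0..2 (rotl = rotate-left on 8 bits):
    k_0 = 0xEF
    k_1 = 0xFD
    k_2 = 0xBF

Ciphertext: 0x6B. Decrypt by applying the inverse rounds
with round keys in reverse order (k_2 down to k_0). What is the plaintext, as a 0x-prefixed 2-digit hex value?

0x64

s_0 = ciphertext = 0x6B
s_1 = InvRound(s_0, k_2) = 0x90
s_2 = InvRound(s_1, k_1) = 0x5F
s_3 = InvRound(s_2, k_0) = 0x64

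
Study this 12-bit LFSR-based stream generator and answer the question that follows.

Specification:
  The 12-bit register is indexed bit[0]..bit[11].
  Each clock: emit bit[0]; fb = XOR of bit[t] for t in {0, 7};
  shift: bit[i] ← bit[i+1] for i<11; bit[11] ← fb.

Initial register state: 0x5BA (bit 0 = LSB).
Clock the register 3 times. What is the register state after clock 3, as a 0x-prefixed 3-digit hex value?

0x2B7

reg_0 = 0x5BA
clock 1: out=0, reg = 0xADD
clock 2: out=1, reg = 0x56E
clock 3: out=0, reg = 0x2B7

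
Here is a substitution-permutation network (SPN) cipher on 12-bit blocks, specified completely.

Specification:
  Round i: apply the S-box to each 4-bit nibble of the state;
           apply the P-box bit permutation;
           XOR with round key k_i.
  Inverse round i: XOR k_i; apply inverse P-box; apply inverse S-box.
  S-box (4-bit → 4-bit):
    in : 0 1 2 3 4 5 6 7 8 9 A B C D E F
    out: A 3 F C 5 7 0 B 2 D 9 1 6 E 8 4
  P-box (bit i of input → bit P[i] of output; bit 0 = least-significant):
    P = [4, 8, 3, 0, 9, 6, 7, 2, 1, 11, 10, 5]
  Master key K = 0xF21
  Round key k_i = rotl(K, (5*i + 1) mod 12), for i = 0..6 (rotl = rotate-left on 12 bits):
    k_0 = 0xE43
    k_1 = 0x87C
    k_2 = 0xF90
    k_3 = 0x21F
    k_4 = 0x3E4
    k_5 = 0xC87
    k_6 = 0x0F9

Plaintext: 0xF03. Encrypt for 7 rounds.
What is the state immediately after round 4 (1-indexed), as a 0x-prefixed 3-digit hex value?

s_0 = plaintext = 0xF03
s_1 = Round(s_0, k_0) = 0xA0E
s_2 = Round(s_1, k_1) = 0x81B
s_3 = Round(s_2, k_2) = 0x5C0
s_4 = Round(s_3, k_3) = 0xFDC
s_5 = Round(s_4, k_4) = 0x628
s_6 = Round(s_5, k_5) = 0xF43
s_7 = Round(s_6, k_6) = 0x670

0xFDC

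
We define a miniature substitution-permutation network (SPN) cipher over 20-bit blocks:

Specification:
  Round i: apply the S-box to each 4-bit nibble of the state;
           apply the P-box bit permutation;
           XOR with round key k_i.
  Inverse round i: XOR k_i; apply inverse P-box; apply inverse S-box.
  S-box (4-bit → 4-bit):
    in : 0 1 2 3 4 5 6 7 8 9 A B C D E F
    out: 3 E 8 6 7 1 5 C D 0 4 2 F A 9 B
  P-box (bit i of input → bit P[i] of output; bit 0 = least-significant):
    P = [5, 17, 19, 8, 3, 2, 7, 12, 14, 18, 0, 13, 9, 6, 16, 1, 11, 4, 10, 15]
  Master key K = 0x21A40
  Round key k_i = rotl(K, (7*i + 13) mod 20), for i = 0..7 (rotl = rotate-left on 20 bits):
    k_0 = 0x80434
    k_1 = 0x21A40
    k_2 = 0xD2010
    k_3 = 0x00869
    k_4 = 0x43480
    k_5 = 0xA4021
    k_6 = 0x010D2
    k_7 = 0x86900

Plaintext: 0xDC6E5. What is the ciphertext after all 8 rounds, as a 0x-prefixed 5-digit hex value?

s_0 = plaintext = 0xDC6E5
s_1 = Round(s_0, k_0) = 0x9D64F
s_2 = Round(s_1, k_1) = 0x05BAF
s_3 = Round(s_2, k_2) = 0xB2BA0
s_4 = Round(s_3, k_3) = 0x608DB
s_5 = Round(s_4, k_4) = 0x64AC5
s_6 = Round(s_5, k_5) = 0xB5ECC
s_7 = Round(s_6, k_6) = 0xA636E
s_8 = Round(s_7, k_7) = 0xD6EA9

0xD6EA9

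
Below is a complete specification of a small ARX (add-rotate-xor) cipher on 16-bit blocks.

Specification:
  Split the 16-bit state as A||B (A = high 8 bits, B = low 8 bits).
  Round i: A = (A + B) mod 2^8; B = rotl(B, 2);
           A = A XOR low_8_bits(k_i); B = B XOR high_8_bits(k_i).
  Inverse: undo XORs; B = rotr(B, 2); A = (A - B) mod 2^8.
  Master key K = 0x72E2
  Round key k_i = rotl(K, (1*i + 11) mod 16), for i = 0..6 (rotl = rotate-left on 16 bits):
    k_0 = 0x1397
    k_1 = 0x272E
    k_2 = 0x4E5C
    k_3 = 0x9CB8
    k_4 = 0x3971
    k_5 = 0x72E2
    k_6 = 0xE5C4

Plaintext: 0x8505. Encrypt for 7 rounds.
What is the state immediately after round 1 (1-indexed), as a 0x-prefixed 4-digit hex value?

s_0 = plaintext = 0x8505
s_1 = Round(s_0, k_0) = 0x1D07
s_2 = Round(s_1, k_1) = 0x0A3B
s_3 = Round(s_2, k_2) = 0x19A2
s_4 = Round(s_3, k_3) = 0x0316
s_5 = Round(s_4, k_4) = 0x6861
s_6 = Round(s_5, k_5) = 0x2BF7
s_7 = Round(s_6, k_6) = 0xE63A

0x1D07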